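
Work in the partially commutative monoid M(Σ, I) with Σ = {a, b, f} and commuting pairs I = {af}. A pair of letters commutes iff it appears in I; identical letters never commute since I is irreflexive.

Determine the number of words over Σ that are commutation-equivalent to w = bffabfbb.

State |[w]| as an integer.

drop 0:b onto floor
drop 1:f onto {0:b}
drop 2:f onto {1:f}
drop 3:a onto {0:b}
drop 4:b onto {2:f, 3:a}
drop 5:f onto {4:b}
drop 6:b onto {5:f}
drop 7:b onto {6:b}
ground layer = {0:b}
drop-orders for the pieces not yet dropped (sum over which currently-grounded one goes next):
  1 to go: {7} 1
  2 to go: {6,7} 1
  3 to go: {5,6,7} 1
  4 to go: {4,5,6,7} 1
  5 to go: {2,4,5,6,7} 1  {3,4,5,6,7} 1
  6 to go: {1,2,4,5,6,7} 1  {2,3,4,5,6,7} 2
  if 0:b drops first: 3 orders

3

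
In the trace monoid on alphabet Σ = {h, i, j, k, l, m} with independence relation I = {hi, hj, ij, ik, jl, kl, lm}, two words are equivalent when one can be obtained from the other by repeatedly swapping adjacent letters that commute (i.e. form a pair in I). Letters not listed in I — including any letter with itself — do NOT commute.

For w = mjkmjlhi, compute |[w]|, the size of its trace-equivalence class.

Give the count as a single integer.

#0=m has no predecessor
#1=j depends on [0:m]
#2=k depends on [1:j]
#3=m depends on [2:k]
#4=j depends on [3:m]
#5=l has no predecessor
#6=h depends on [3:m, 5:l]
#7=i depends on [3:m, 5:l]
sources: [0:m, 5:l]
N(rest) = Σ N(rest − s) over sources s of rest; N(one piece) = 1:
  size 1 → [4]=1  [6]=1  [7]=1
  size 2 → [4,6]=2  [4,7]=2  [6,7]=2
  size 3 → [4,6,7]=6  [5,6,7]=2
  size 4 → [3,4,6,7]=6  [4,5,6,7]=8
  size 5 → [2,3,4,6,7]=6  [3,4,5,6,7]=14
  size 6 → [1,2,3,4,6,7]=6  [2,3,4,5,6,7]=20
  first=0(m) contributes 26
  first=5(l) contributes 6
|[w]| = 32

32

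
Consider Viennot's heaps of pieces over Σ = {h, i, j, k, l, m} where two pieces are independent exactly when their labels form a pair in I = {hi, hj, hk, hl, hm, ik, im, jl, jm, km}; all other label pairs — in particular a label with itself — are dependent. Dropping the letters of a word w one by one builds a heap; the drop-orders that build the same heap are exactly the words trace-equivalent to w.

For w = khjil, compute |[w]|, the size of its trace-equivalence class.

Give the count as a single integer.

piece 0:k — minimal
piece 1:h — minimal
piece 2:j rests on {0:k}
piece 3:i rests on {2:j}
piece 4:l rests on {3:i}
minimal pieces: {0:k, 1:h}
ways to finish when only these pieces remain (= sum over removing one remaining piece with nothing left below it):
  1 left: {1}→1  {4}→1
  2 left: {1,4}→2  {3,4}→1
  3 left: {1,3,4}→3  {2,3,4}→1
  placing 0:k first → 4 extensions
  placing 1:h first → 1 extensions
total linear extensions = 5

5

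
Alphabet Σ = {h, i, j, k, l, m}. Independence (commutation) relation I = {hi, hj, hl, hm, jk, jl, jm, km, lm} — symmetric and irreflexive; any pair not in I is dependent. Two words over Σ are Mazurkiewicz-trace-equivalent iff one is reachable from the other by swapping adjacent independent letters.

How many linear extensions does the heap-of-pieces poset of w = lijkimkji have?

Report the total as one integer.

12

drop 0:l onto floor
drop 1:i onto {0:l}
drop 2:j onto {1:i}
drop 3:k onto {1:i}
drop 4:i onto {2:j, 3:k}
drop 5:m onto {4:i}
drop 6:k onto {4:i}
drop 7:j onto {4:i}
drop 8:i onto {5:m, 6:k, 7:j}
ground layer = {0:l}
drop-orders for the pieces not yet dropped (sum over which currently-grounded one goes next):
  1 to go: {8} 1
  2 to go: {5,8} 1  {6,8} 1  {7,8} 1
  3 to go: {5,6,8} 2  {5,7,8} 2  {6,7,8} 2
  4 to go: {5,6,7,8} 6
  5 to go: {4,5,6,7,8} 6
  6 to go: {2,4,5,6,7,8} 6  {3,4,5,6,7,8} 6
  7 to go: {2,3,4,5,6,7,8} 12
  if 0:l drops first: 12 orders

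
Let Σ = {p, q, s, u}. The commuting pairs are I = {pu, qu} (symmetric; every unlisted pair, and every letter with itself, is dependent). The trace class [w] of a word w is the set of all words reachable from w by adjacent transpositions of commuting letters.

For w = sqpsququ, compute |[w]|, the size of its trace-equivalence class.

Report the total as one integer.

6

0(s) covers ∅
1(q) covers 0:s
2(p) covers 1:q
3(s) covers 2:p
4(q) covers 3:s
5(u) covers 3:s
6(q) covers 4:q
7(u) covers 5:u
floor of heap: 0:s
completions by unplaced set U, small U first (add the entries for U minus each lowest piece of U):
  |U|=1: {6}:1  {7}:1
  |U|=2: {4,6}:1  {5,7}:1  {6,7}:2
  |U|=3: {4,6,7}:3  {5,6,7}:3
  |U|=4: {4,5,6,7}:6
  |U|=5: {3,4,5,6,7}:6
  |U|=6: {2,3,4,5,6,7}:6
  start at 0(s): 6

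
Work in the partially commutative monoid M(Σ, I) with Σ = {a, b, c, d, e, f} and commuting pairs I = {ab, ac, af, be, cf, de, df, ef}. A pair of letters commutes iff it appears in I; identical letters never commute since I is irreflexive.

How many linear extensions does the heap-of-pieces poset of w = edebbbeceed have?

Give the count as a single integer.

105

drop 0:e onto floor
drop 1:d onto floor
drop 2:e onto {0:e}
drop 3:b onto {1:d}
drop 4:b onto {3:b}
drop 5:b onto {4:b}
drop 6:e onto {2:e}
drop 7:c onto {5:b, 6:e}
drop 8:e onto {7:c}
drop 9:e onto {8:e}
drop 10:d onto {7:c}
ground layer = {0:e, 1:d}
drop-orders for the pieces not yet dropped (sum over which currently-grounded one goes next):
  1 to go: {9} 1  {10} 1
  2 to go: {8,9} 1  {9,10} 2
  3 to go: {8,9,10} 3
  4 to go: {7,8,9,10} 3
  5 to go: {5,7,8,9,10} 3  {6,7,8,9,10} 3
  6 to go: {2,6,7,8,9,10} 3  {4,5,7,8,9,10} 3  {5,6,7,8,9,10} 6
  7 to go: {0,2,6,7,8,9,10} 3  {2,5,6,7,8,9,10} 9  {3,4,5,7,8,9,10} 3  {4,5,6,7,8,9,10} 9
  8 to go: {0,2,5,6,7,8,9,10} 12  {1,3,4,5,7,8,9,10} 3  {2,4,5,6,7,8,9,10} 18  {3,4,5,6,7,8,9,10} 12
  9 to go: {0,2,4,5,6,7,8,9,10} 30  {1,3,4,5,6,7,8,9,10} 15  {2,3,4,5,6,7,8,9,10} 30
  if 0:e drops first: 45 orders
  if 1:d drops first: 60 orders
heap linearizations: 105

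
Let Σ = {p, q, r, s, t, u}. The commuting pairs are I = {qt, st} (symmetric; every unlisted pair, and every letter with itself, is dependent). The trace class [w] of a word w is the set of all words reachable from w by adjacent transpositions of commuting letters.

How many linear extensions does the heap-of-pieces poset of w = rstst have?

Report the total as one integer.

#0=r has no predecessor
#1=s depends on [0:r]
#2=t depends on [0:r]
#3=s depends on [1:s]
#4=t depends on [2:t]
sources: [0:r]
N(rest) = Σ N(rest − s) over sources s of rest; N(one piece) = 1:
  size 1 → [3]=1  [4]=1
  size 2 → [1,3]=1  [2,4]=1  [3,4]=2
  size 3 → [1,3,4]=3  [2,3,4]=3
  first=0(r) contributes 6

6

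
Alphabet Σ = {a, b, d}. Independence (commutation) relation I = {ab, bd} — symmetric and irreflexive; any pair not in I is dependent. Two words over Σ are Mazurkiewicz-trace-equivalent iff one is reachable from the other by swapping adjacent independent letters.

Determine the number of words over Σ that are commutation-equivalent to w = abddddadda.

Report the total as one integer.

drop 0:a onto floor
drop 1:b onto floor
drop 2:d onto {0:a}
drop 3:d onto {2:d}
drop 4:d onto {3:d}
drop 5:d onto {4:d}
drop 6:a onto {5:d}
drop 7:d onto {6:a}
drop 8:d onto {7:d}
drop 9:a onto {8:d}
ground layer = {0:a, 1:b}
drop-orders for the pieces not yet dropped (sum over which currently-grounded one goes next):
  1 to go: {1} 1  {9} 1
  2 to go: {1,9} 2  {8,9} 1
  3 to go: {1,8,9} 3  {7,8,9} 1
  4 to go: {1,7,8,9} 4  {6,7,8,9} 1
  5 to go: {1,6,7,8,9} 5  {5,6,7,8,9} 1
  6 to go: {1,5,6,7,8,9} 6  {4,5,6,7,8,9} 1
  7 to go: {1,4,5,6,7,8,9} 7  {3,4,5,6,7,8,9} 1
  8 to go: {1,3,4,5,6,7,8,9} 8  {2,3,4,5,6,7,8,9} 1
  if 0:a drops first: 9 orders
  if 1:b drops first: 1 orders
heap linearizations: 10

10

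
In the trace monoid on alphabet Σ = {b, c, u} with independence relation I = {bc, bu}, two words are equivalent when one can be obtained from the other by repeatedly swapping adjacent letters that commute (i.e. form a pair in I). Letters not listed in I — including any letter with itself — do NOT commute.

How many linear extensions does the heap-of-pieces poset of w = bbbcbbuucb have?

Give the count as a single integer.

210

drop 0:b onto floor
drop 1:b onto {0:b}
drop 2:b onto {1:b}
drop 3:c onto floor
drop 4:b onto {2:b}
drop 5:b onto {4:b}
drop 6:u onto {3:c}
drop 7:u onto {6:u}
drop 8:c onto {7:u}
drop 9:b onto {5:b}
ground layer = {0:b, 3:c}
drop-orders for the pieces not yet dropped (sum over which currently-grounded one goes next):
  1 to go: {8} 1  {9} 1
  2 to go: {5,9} 1  {7,8} 1  {8,9} 2
  3 to go: {4,5,9} 1  {5,8,9} 3  {6,7,8} 1  {7,8,9} 3
  4 to go: {2,4,5,9} 1  {3,6,7,8} 1  {4,5,8,9} 4  {5,7,8,9} 6  {6,7,8,9} 4
  5 to go: {1,2,4,5,9} 1  {2,4,5,8,9} 5  {3,6,7,8,9} 5  {4,5,7,8,9} 10  {5,6,7,8,9} 10
  6 to go: {0,1,2,4,5,9} 1  {1,2,4,5,8,9} 6  {2,4,5,7,8,9} 15  {3,5,6,7,8,9} 15  {4,5,6,7,8,9} 20
  7 to go: {0,1,2,4,5,8,9} 7  {1,2,4,5,7,8,9} 21  {2,4,5,6,7,8,9} 35  {3,4,5,6,7,8,9} 35
  8 to go: {0,1,2,4,5,7,8,9} 28  {1,2,4,5,6,7,8,9} 56  {2,3,4,5,6,7,8,9} 70
  if 0:b drops first: 126 orders
  if 3:c drops first: 84 orders
heap linearizations: 210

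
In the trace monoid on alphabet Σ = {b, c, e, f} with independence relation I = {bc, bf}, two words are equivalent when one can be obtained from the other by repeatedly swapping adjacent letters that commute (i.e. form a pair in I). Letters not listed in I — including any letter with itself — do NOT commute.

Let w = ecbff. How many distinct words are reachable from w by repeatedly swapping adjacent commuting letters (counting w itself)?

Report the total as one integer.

4

0(e) covers ∅
1(c) covers 0:e
2(b) covers 0:e
3(f) covers 1:c
4(f) covers 3:f
floor of heap: 0:e
completions by unplaced set U, small U first (add the entries for U minus each lowest piece of U):
  |U|=1: {2}:1  {4}:1
  |U|=2: {2,4}:2  {3,4}:1
  |U|=3: {1,3,4}:1  {2,3,4}:3
  start at 0(e): 4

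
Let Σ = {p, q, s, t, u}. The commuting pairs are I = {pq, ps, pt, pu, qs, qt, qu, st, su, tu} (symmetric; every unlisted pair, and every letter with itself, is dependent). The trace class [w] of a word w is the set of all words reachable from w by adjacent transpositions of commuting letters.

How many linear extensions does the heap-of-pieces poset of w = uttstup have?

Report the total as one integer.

drop 0:u onto floor
drop 1:t onto floor
drop 2:t onto {1:t}
drop 3:s onto floor
drop 4:t onto {2:t}
drop 5:u onto {0:u}
drop 6:p onto floor
ground layer = {0:u, 1:t, 3:s, 6:p}
drop-orders for the pieces not yet dropped (sum over which currently-grounded one goes next):
  1 to go: {3} 1  {4} 1  {5} 1  {6} 1
  2 to go: {0,5} 1  {2,4} 1  {3,4} 2  {3,5} 2  {3,6} 2  {4,5} 2  {4,6} 2  {5,6} 2
  3 to go: {0,3,5} 3  {0,4,5} 3  {0,5,6} 3  {1,2,4} 1  {2,3,4} 3  {2,4,5} 3  {2,4,6} 3  {3,4,5} 6  {3,4,6} 6  {3,5,6} 6  {4,5,6} 6
  4 to go: {0,2,4,5} 6  {0,3,4,5} 12  {0,3,5,6} 12  {0,4,5,6} 12  {1,2,3,4} 4  {1,2,4,5} 4  {1,2,4,6} 4  {2,3,4,5} 12  {2,3,4,6} 12  {2,4,5,6} 12  {3,4,5,6} 24
  5 to go: {0,1,2,4,5} 10  {0,2,3,4,5} 30  {0,2,4,5,6} 30  {0,3,4,5,6} 60  {1,2,3,4,5} 20  {1,2,3,4,6} 20  {1,2,4,5,6} 20  {2,3,4,5,6} 60
  if 0:u drops first: 120 orders
  if 1:t drops first: 180 orders
  if 3:s drops first: 60 orders
  if 6:p drops first: 60 orders
heap linearizations: 420

420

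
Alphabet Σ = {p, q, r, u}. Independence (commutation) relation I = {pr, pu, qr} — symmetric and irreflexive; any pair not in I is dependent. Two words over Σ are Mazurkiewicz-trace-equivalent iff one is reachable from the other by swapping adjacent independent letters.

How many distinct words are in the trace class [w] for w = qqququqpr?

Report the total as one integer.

3

drop 0:q onto floor
drop 1:q onto {0:q}
drop 2:q onto {1:q}
drop 3:u onto {2:q}
drop 4:q onto {3:u}
drop 5:u onto {4:q}
drop 6:q onto {5:u}
drop 7:p onto {6:q}
drop 8:r onto {5:u}
ground layer = {0:q}
drop-orders for the pieces not yet dropped (sum over which currently-grounded one goes next):
  1 to go: {7} 1  {8} 1
  2 to go: {6,7} 1  {7,8} 2
  3 to go: {6,7,8} 3
  4 to go: {5,6,7,8} 3
  5 to go: {4,5,6,7,8} 3
  6 to go: {3,4,5,6,7,8} 3
  7 to go: {2,3,4,5,6,7,8} 3
  if 0:q drops first: 3 orders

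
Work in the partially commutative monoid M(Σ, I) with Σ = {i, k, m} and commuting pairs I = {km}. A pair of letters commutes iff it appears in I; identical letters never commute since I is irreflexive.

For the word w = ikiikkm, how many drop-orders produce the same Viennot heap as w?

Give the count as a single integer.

#0=i has no predecessor
#1=k depends on [0:i]
#2=i depends on [1:k]
#3=i depends on [2:i]
#4=k depends on [3:i]
#5=k depends on [4:k]
#6=m depends on [3:i]
sources: [0:i]
N(rest) = Σ N(rest − s) over sources s of rest; N(one piece) = 1:
  size 1 → [5]=1  [6]=1
  size 2 → [4,5]=1  [5,6]=2
  size 3 → [4,5,6]=3
  size 4 → [3,4,5,6]=3
  size 5 → [2,3,4,5,6]=3
  first=0(i) contributes 3

3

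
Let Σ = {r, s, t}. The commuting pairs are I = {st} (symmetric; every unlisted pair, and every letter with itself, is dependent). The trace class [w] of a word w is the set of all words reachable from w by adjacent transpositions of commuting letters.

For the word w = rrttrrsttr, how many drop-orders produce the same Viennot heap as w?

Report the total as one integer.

#0=r has no predecessor
#1=r depends on [0:r]
#2=t depends on [1:r]
#3=t depends on [2:t]
#4=r depends on [3:t]
#5=r depends on [4:r]
#6=s depends on [5:r]
#7=t depends on [5:r]
#8=t depends on [7:t]
#9=r depends on [6:s, 8:t]
sources: [0:r]
N(rest) = Σ N(rest − s) over sources s of rest; N(one piece) = 1:
  size 1 → [9]=1
  size 2 → [6,9]=1  [8,9]=1
  size 3 → [6,8,9]=2  [7,8,9]=1
  size 4 → [6,7,8,9]=3
  size 5 → [5,6,7,8,9]=3
  size 6 → [4,5,6,7,8,9]=3
  size 7 → [3,4,5,6,7,8,9]=3
  size 8 → [2,3,4,5,6,7,8,9]=3
  first=0(r) contributes 3

3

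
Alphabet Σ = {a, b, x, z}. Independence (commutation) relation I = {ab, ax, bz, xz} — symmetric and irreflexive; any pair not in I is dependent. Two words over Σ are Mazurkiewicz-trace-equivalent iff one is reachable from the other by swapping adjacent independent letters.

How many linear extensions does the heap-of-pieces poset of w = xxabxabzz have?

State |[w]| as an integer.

drop 0:x onto floor
drop 1:x onto {0:x}
drop 2:a onto floor
drop 3:b onto {1:x}
drop 4:x onto {3:b}
drop 5:a onto {2:a}
drop 6:b onto {4:x}
drop 7:z onto {5:a}
drop 8:z onto {7:z}
ground layer = {0:x, 2:a}
drop-orders for the pieces not yet dropped (sum over which currently-grounded one goes next):
  1 to go: {6} 1  {8} 1
  2 to go: {4,6} 1  {6,8} 2  {7,8} 1
  3 to go: {3,4,6} 1  {4,6,8} 3  {5,7,8} 1  {6,7,8} 3
  4 to go: {1,3,4,6} 1  {2,5,7,8} 1  {3,4,6,8} 4  {4,6,7,8} 6  {5,6,7,8} 4
  5 to go: {0,1,3,4,6} 1  {1,3,4,6,8} 5  {2,5,6,7,8} 5  {3,4,6,7,8} 10  {4,5,6,7,8} 10
  6 to go: {0,1,3,4,6,8} 6  {1,3,4,6,7,8} 15  {2,4,5,6,7,8} 15  {3,4,5,6,7,8} 20
  7 to go: {0,1,3,4,6,7,8} 21  {1,3,4,5,6,7,8} 35  {2,3,4,5,6,7,8} 35
  if 0:x drops first: 70 orders
  if 2:a drops first: 56 orders
heap linearizations: 126

126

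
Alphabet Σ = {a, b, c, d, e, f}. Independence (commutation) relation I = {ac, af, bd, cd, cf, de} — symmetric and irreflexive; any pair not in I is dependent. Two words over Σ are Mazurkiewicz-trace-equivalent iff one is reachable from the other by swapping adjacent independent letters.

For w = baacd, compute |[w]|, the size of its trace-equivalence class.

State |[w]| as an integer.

piece 0:b — minimal
piece 1:a rests on {0:b}
piece 2:a rests on {1:a}
piece 3:c rests on {0:b}
piece 4:d rests on {2:a}
minimal pieces: {0:b}
ways to finish when only these pieces remain (= sum over removing one remaining piece with nothing left below it):
  1 left: {3}→1  {4}→1
  2 left: {2,4}→1  {3,4}→2
  3 left: {1,2,4}→1  {2,3,4}→3
  placing 0:b first → 4 extensions

4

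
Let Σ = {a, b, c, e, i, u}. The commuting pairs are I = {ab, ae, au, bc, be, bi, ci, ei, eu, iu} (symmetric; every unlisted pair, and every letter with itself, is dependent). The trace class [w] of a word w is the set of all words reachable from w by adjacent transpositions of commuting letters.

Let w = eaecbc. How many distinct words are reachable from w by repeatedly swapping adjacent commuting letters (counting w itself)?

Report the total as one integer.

18

drop 0:e onto floor
drop 1:a onto floor
drop 2:e onto {0:e}
drop 3:c onto {1:a, 2:e}
drop 4:b onto floor
drop 5:c onto {3:c}
ground layer = {0:e, 1:a, 4:b}
drop-orders for the pieces not yet dropped (sum over which currently-grounded one goes next):
  1 to go: {4} 1  {5} 1
  2 to go: {3,5} 1  {4,5} 2
  3 to go: {1,3,5} 1  {2,3,5} 1  {3,4,5} 3
  4 to go: {0,2,3,5} 1  {1,2,3,5} 2  {1,3,4,5} 4  {2,3,4,5} 4
  if 0:e drops first: 10 orders
  if 1:a drops first: 5 orders
  if 4:b drops first: 3 orders
heap linearizations: 18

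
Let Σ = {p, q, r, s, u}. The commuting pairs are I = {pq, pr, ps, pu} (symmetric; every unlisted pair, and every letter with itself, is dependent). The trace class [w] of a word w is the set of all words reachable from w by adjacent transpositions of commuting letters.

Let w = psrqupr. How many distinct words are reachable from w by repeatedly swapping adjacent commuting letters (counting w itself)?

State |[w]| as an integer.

piece 0:p — minimal
piece 1:s — minimal
piece 2:r rests on {1:s}
piece 3:q rests on {2:r}
piece 4:u rests on {3:q}
piece 5:p rests on {0:p}
piece 6:r rests on {4:u}
minimal pieces: {0:p, 1:s}
ways to finish when only these pieces remain (= sum over removing one remaining piece with nothing left below it):
  1 left: {5}→1  {6}→1
  2 left: {0,5}→1  {4,6}→1  {5,6}→2
  3 left: {0,5,6}→3  {3,4,6}→1  {4,5,6}→3
  4 left: {0,4,5,6}→6  {2,3,4,6}→1  {3,4,5,6}→4
  5 left: {0,3,4,5,6}→10  {1,2,3,4,6}→1  {2,3,4,5,6}→5
  placing 0:p first → 6 extensions
  placing 1:s first → 15 extensions
total linear extensions = 21

21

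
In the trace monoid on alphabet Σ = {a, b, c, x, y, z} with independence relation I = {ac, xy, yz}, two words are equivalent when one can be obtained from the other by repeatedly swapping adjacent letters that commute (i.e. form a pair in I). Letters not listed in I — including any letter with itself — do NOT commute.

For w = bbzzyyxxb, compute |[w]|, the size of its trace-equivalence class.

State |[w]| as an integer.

0(b) covers ∅
1(b) covers 0:b
2(z) covers 1:b
3(z) covers 2:z
4(y) covers 1:b
5(y) covers 4:y
6(x) covers 3:z
7(x) covers 6:x
8(b) covers 5:y, 7:x
floor of heap: 0:b
completions by unplaced set U, small U first (add the entries for U minus each lowest piece of U):
  |U|=1: {8}:1
  |U|=2: {5,8}:1  {7,8}:1
  |U|=3: {4,5,8}:1  {5,7,8}:2  {6,7,8}:1
  |U|=4: {3,6,7,8}:1  {4,5,7,8}:3  {5,6,7,8}:3
  |U|=5: {2,3,6,7,8}:1  {3,5,6,7,8}:4  {4,5,6,7,8}:6
  |U|=6: {2,3,5,6,7,8}:5  {3,4,5,6,7,8}:10
  |U|=7: {2,3,4,5,6,7,8}:15
  start at 0(b): 15

15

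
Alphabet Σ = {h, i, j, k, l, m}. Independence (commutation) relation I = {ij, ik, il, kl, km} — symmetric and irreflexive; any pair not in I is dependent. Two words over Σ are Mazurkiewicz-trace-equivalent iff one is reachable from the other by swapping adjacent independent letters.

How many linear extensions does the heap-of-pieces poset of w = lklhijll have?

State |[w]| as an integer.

12

#0=l has no predecessor
#1=k has no predecessor
#2=l depends on [0:l]
#3=h depends on [1:k, 2:l]
#4=i depends on [3:h]
#5=j depends on [3:h]
#6=l depends on [5:j]
#7=l depends on [6:l]
sources: [0:l, 1:k]
N(rest) = Σ N(rest − s) over sources s of rest; N(one piece) = 1:
  size 1 → [4]=1  [7]=1
  size 2 → [4,7]=2  [6,7]=1
  size 3 → [4,6,7]=3  [5,6,7]=1
  size 4 → [4,5,6,7]=4
  size 5 → [3,4,5,6,7]=4
  size 6 → [1,3,4,5,6,7]=4  [2,3,4,5,6,7]=4
  first=0(l) contributes 8
  first=1(k) contributes 4
|[w]| = 12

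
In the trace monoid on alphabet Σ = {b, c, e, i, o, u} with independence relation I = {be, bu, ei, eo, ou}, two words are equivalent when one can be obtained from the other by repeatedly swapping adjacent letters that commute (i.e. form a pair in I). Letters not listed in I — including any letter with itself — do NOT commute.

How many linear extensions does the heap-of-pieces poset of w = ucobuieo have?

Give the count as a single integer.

12

0(u) covers ∅
1(c) covers 0:u
2(o) covers 1:c
3(b) covers 2:o
4(u) covers 1:c
5(i) covers 3:b, 4:u
6(e) covers 4:u
7(o) covers 5:i
floor of heap: 0:u
completions by unplaced set U, small U first (add the entries for U minus each lowest piece of U):
  |U|=1: {6}:1  {7}:1
  |U|=2: {5,7}:1  {6,7}:2
  |U|=3: {3,5,7}:1  {5,6,7}:3
  |U|=4: {2,3,5,7}:1  {3,5,6,7}:4  {4,5,6,7}:3
  |U|=5: {2,3,5,6,7}:5  {3,4,5,6,7}:7
  |U|=6: {2,3,4,5,6,7}:12
  start at 0(u): 12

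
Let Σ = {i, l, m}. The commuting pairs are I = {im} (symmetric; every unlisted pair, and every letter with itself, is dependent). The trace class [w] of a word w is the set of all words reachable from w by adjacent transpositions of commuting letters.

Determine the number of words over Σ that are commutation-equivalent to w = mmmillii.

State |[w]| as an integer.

#0=m has no predecessor
#1=m depends on [0:m]
#2=m depends on [1:m]
#3=i has no predecessor
#4=l depends on [2:m, 3:i]
#5=l depends on [4:l]
#6=i depends on [5:l]
#7=i depends on [6:i]
sources: [0:m, 3:i]
N(rest) = Σ N(rest − s) over sources s of rest; N(one piece) = 1:
  size 1 → [7]=1
  size 2 → [6,7]=1
  size 3 → [5,6,7]=1
  size 4 → [4,5,6,7]=1
  size 5 → [2,4,5,6,7]=1  [3,4,5,6,7]=1
  size 6 → [1,2,4,5,6,7]=1  [2,3,4,5,6,7]=2
  first=0(m) contributes 3
  first=3(i) contributes 1
|[w]| = 4

4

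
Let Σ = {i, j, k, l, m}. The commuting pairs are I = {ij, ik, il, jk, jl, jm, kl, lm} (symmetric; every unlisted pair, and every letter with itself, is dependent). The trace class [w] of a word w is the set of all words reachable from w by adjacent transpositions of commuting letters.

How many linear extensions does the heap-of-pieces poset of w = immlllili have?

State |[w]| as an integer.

piece 0:i — minimal
piece 1:m rests on {0:i}
piece 2:m rests on {1:m}
piece 3:l — minimal
piece 4:l rests on {3:l}
piece 5:l rests on {4:l}
piece 6:i rests on {2:m}
piece 7:l rests on {5:l}
piece 8:i rests on {6:i}
minimal pieces: {0:i, 3:l}
ways to finish when only these pieces remain (= sum over removing one remaining piece with nothing left below it):
  1 left: {7}→1  {8}→1
  2 left: {5,7}→1  {6,8}→1  {7,8}→2
  3 left: {2,6,8}→1  {4,5,7}→1  {5,7,8}→3  {6,7,8}→3
  4 left: {1,2,6,8}→1  {2,6,7,8}→4  {3,4,5,7}→1  {4,5,7,8}→4  {5,6,7,8}→6
  5 left: {0,1,2,6,8}→1  {1,2,6,7,8}→5  {2,5,6,7,8}→10  {3,4,5,7,8}→5  {4,5,6,7,8}→10
  6 left: {0,1,2,6,7,8}→6  {1,2,5,6,7,8}→15  {2,4,5,6,7,8}→20  {3,4,5,6,7,8}→15
  7 left: {0,1,2,5,6,7,8}→21  {1,2,4,5,6,7,8}→35  {2,3,4,5,6,7,8}→35
  placing 0:i first → 70 extensions
  placing 3:l first → 56 extensions
total linear extensions = 126

126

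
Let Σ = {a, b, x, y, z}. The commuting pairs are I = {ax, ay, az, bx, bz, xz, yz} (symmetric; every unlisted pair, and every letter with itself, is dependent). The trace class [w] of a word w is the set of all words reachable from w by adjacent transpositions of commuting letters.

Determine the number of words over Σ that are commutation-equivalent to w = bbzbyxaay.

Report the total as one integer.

piece 0:b — minimal
piece 1:b rests on {0:b}
piece 2:z — minimal
piece 3:b rests on {1:b}
piece 4:y rests on {3:b}
piece 5:x rests on {4:y}
piece 6:a rests on {3:b}
piece 7:a rests on {6:a}
piece 8:y rests on {5:x}
minimal pieces: {0:b, 2:z}
ways to finish when only these pieces remain (= sum over removing one remaining piece with nothing left below it):
  1 left: {2}→1  {7}→1  {8}→1
  2 left: {2,7}→2  {2,8}→2  {5,8}→1  {6,7}→1  {7,8}→2
  3 left: {2,5,8}→3  {2,6,7}→3  {2,7,8}→6  {4,5,8}→1  {5,7,8}→3  {6,7,8}→3
  4 left: {2,4,5,8}→4  {2,5,7,8}→12  {2,6,7,8}→12  {4,5,7,8}→4  {5,6,7,8}→6
  5 left: {2,4,5,7,8}→20  {2,5,6,7,8}→30  {4,5,6,7,8}→10
  6 left: {2,4,5,6,7,8}→60  {3,4,5,6,7,8}→10
  7 left: {1,3,4,5,6,7,8}→10  {2,3,4,5,6,7,8}→70
  placing 0:b first → 80 extensions
  placing 2:z first → 10 extensions
total linear extensions = 90

90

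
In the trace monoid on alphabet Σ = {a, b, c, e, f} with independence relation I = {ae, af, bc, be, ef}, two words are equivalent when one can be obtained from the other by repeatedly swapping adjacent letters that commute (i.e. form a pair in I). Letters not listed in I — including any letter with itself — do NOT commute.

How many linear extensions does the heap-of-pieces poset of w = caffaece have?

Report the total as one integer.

30

#0=c has no predecessor
#1=a depends on [0:c]
#2=f depends on [0:c]
#3=f depends on [2:f]
#4=a depends on [1:a]
#5=e depends on [0:c]
#6=c depends on [3:f, 4:a, 5:e]
#7=e depends on [6:c]
sources: [0:c]
N(rest) = Σ N(rest − s) over sources s of rest; N(one piece) = 1:
  size 1 → [7]=1
  size 2 → [6,7]=1
  size 3 → [3,6,7]=1  [4,6,7]=1  [5,6,7]=1
  size 4 → [1,4,6,7]=1  [2,3,6,7]=1  [3,4,6,7]=2  [3,5,6,7]=2  [4,5,6,7]=2
  size 5 → [1,3,4,6,7]=3  [1,4,5,6,7]=3  [2,3,4,6,7]=3  [2,3,5,6,7]=3  [3,4,5,6,7]=6
  size 6 → [1,2,3,4,6,7]=6  [1,3,4,5,6,7]=12  [2,3,4,5,6,7]=12
  first=0(c) contributes 30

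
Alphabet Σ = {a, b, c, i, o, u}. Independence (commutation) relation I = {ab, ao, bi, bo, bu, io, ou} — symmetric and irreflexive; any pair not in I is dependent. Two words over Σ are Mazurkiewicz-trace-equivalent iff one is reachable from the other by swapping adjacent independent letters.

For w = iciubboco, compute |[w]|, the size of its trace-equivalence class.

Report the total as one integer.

0(i) covers ∅
1(c) covers 0:i
2(i) covers 1:c
3(u) covers 2:i
4(b) covers 1:c
5(b) covers 4:b
6(o) covers 1:c
7(c) covers 3:u, 5:b, 6:o
8(o) covers 7:c
floor of heap: 0:i
completions by unplaced set U, small U first (add the entries for U minus each lowest piece of U):
  |U|=1: {8}:1
  |U|=2: {7,8}:1
  |U|=3: {3,7,8}:1  {5,7,8}:1  {6,7,8}:1
  |U|=4: {2,3,7,8}:1  {3,5,7,8}:2  {3,6,7,8}:2  {4,5,7,8}:1  {5,6,7,8}:2
  |U|=5: {2,3,5,7,8}:3  {2,3,6,7,8}:3  {3,4,5,7,8}:3  {3,5,6,7,8}:6  {4,5,6,7,8}:3
  |U|=6: {2,3,4,5,7,8}:6  {2,3,5,6,7,8}:12  {3,4,5,6,7,8}:12
  |U|=7: {2,3,4,5,6,7,8}:30
  start at 0(i): 30

30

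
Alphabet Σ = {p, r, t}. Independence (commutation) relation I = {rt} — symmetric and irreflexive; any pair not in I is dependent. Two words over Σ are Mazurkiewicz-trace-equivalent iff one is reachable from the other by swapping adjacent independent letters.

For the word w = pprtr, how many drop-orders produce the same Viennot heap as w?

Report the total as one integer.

#0=p has no predecessor
#1=p depends on [0:p]
#2=r depends on [1:p]
#3=t depends on [1:p]
#4=r depends on [2:r]
sources: [0:p]
N(rest) = Σ N(rest − s) over sources s of rest; N(one piece) = 1:
  size 1 → [3]=1  [4]=1
  size 2 → [2,4]=1  [3,4]=2
  size 3 → [2,3,4]=3
  first=0(p) contributes 3

3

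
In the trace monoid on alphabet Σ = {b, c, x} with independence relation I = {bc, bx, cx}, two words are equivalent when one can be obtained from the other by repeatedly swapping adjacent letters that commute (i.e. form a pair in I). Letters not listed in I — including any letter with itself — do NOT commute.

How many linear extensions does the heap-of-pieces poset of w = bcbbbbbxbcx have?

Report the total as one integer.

#0=b has no predecessor
#1=c has no predecessor
#2=b depends on [0:b]
#3=b depends on [2:b]
#4=b depends on [3:b]
#5=b depends on [4:b]
#6=b depends on [5:b]
#7=x has no predecessor
#8=b depends on [6:b]
#9=c depends on [1:c]
#10=x depends on [7:x]
sources: [0:b, 1:c, 7:x]
N(rest) = Σ N(rest − s) over sources s of rest; N(one piece) = 1:
  size 1 → [8]=1  [9]=1  [10]=1
  size 2 → [1,9]=1  [6,8]=1  [7,10]=1  [8,9]=2  [8,10]=2  [9,10]=2
  size 3 → [1,8,9]=3  [1,9,10]=3  [5,6,8]=1  [6,8,9]=3  [6,8,10]=3  [7,8,10]=3  [7,9,10]=3  [8,9,10]=6
  size 4 → [1,6,8,9]=6  [1,7,9,10]=6  [1,8,9,10]=12  [4,5,6,8]=1  [5,6,8,9]=4  [5,6,8,10]=4  [6,7,8,10]=6  [6,8,9,10]=12  [7,8,9,10]=12
  size 5 → [1,5,6,8,9]=10  [1,6,8,9,10]=30  [1,7,8,9,10]=30  [3,4,5,6,8]=1  [4,5,6,8,9]=5  [4,5,6,8,10]=5  [5,6,7,8,10]=10  [5,6,8,9,10]=20  [6,7,8,9,10]=30
  size 6 → [1,4,5,6,8,9]=15  [1,5,6,8,9,10]=60  [1,6,7,8,9,10]=90  [2,3,4,5,6,8]=1  [3,4,5,6,8,9]=6  [3,4,5,6,8,10]=6  [4,5,6,7,8,10]=15  [4,5,6,8,9,10]=30  [5,6,7,8,9,10]=60
  size 7 → [0,2,3,4,5,6,8]=1  [1,3,4,5,6,8,9]=21  [1,4,5,6,8,9,10]=105  [1,5,6,7,8,9,10]=210  [2,3,4,5,6,8,9]=7  [2,3,4,5,6,8,10]=7  [3,4,5,6,7,8,10]=21  [3,4,5,6,8,9,10]=42  [4,5,6,7,8,9,10]=105
  size 8 → [0,2,3,4,5,6,8,9]=8  [0,2,3,4,5,6,8,10]=8  [1,2,3,4,5,6,8,9]=28  [1,3,4,5,6,8,9,10]=168  [1,4,5,6,7,8,9,10]=420  [2,3,4,5,6,7,8,10]=28  [2,3,4,5,6,8,9,10]=56  [3,4,5,6,7,8,9,10]=168
  size 9 → [0,1,2,3,4,5,6,8,9]=36  [0,2,3,4,5,6,7,8,10]=36  [0,2,3,4,5,6,8,9,10]=72  [1,2,3,4,5,6,8,9,10]=252  [1,3,4,5,6,7,8,9,10]=756  [2,3,4,5,6,7,8,9,10]=252
  first=0(b) contributes 1260
  first=1(c) contributes 360
  first=7(x) contributes 360
|[w]| = 1980

1980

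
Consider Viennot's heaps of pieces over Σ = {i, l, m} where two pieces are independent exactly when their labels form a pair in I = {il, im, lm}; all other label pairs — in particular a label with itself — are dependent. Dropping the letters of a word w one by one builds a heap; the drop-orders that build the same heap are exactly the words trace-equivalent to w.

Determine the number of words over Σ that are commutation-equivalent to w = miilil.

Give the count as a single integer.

60

#0=m has no predecessor
#1=i has no predecessor
#2=i depends on [1:i]
#3=l has no predecessor
#4=i depends on [2:i]
#5=l depends on [3:l]
sources: [0:m, 1:i, 3:l]
N(rest) = Σ N(rest − s) over sources s of rest; N(one piece) = 1:
  size 1 → [0]=1  [4]=1  [5]=1
  size 2 → [0,4]=2  [0,5]=2  [2,4]=1  [3,5]=1  [4,5]=2
  size 3 → [0,2,4]=3  [0,3,5]=3  [0,4,5]=6  [1,2,4]=1  [2,4,5]=3  [3,4,5]=3
  size 4 → [0,1,2,4]=4  [0,2,4,5]=12  [0,3,4,5]=12  [1,2,4,5]=4  [2,3,4,5]=6
  first=0(m) contributes 10
  first=1(i) contributes 30
  first=3(l) contributes 20
|[w]| = 60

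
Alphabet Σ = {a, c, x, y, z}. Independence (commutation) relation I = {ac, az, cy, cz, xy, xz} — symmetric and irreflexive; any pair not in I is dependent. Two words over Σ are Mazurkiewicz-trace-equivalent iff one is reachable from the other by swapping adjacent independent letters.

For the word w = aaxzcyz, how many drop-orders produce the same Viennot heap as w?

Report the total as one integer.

22

0(a) covers ∅
1(a) covers 0:a
2(x) covers 1:a
3(z) covers ∅
4(c) covers 2:x
5(y) covers 1:a, 3:z
6(z) covers 5:y
floor of heap: 0:a, 3:z
completions by unplaced set U, small U first (add the entries for U minus each lowest piece of U):
  |U|=1: {4}:1  {6}:1
  |U|=2: {2,4}:1  {4,6}:2  {5,6}:1
  |U|=3: {2,4,6}:3  {3,5,6}:1  {4,5,6}:3
  |U|=4: {2,4,5,6}:6  {3,4,5,6}:4
  |U|=5: {1,2,4,5,6}:6  {2,3,4,5,6}:10
  start at 0(a): 16
  start at 3(z): 6
sum over floor = 22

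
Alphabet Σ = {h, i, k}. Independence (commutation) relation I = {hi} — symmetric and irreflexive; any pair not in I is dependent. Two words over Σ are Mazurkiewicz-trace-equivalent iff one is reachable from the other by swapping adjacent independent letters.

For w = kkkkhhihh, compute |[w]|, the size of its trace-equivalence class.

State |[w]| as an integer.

#0=k has no predecessor
#1=k depends on [0:k]
#2=k depends on [1:k]
#3=k depends on [2:k]
#4=h depends on [3:k]
#5=h depends on [4:h]
#6=i depends on [3:k]
#7=h depends on [5:h]
#8=h depends on [7:h]
sources: [0:k]
N(rest) = Σ N(rest − s) over sources s of rest; N(one piece) = 1:
  size 1 → [6]=1  [8]=1
  size 2 → [6,8]=2  [7,8]=1
  size 3 → [5,7,8]=1  [6,7,8]=3
  size 4 → [4,5,7,8]=1  [5,6,7,8]=4
  size 5 → [4,5,6,7,8]=5
  size 6 → [3,4,5,6,7,8]=5
  size 7 → [2,3,4,5,6,7,8]=5
  first=0(k) contributes 5

5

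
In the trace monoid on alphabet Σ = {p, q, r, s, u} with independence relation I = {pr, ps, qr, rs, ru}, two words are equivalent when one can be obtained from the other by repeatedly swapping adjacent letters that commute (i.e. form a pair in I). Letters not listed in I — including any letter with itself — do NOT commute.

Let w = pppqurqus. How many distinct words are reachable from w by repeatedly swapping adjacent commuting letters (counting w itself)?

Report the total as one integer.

piece 0:p — minimal
piece 1:p rests on {0:p}
piece 2:p rests on {1:p}
piece 3:q rests on {2:p}
piece 4:u rests on {3:q}
piece 5:r — minimal
piece 6:q rests on {4:u}
piece 7:u rests on {6:q}
piece 8:s rests on {7:u}
minimal pieces: {0:p, 5:r}
ways to finish when only these pieces remain (= sum over removing one remaining piece with nothing left below it):
  1 left: {5}→1  {8}→1
  2 left: {5,8}→2  {7,8}→1
  3 left: {5,7,8}→3  {6,7,8}→1
  4 left: {4,6,7,8}→1  {5,6,7,8}→4
  5 left: {3,4,6,7,8}→1  {4,5,6,7,8}→5
  6 left: {2,3,4,6,7,8}→1  {3,4,5,6,7,8}→6
  7 left: {1,2,3,4,6,7,8}→1  {2,3,4,5,6,7,8}→7
  placing 0:p first → 8 extensions
  placing 5:r first → 1 extensions
total linear extensions = 9

9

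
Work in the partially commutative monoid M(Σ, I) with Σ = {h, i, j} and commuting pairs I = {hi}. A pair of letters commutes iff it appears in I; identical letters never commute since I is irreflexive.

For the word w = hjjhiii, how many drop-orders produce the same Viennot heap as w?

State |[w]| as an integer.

4

drop 0:h onto floor
drop 1:j onto {0:h}
drop 2:j onto {1:j}
drop 3:h onto {2:j}
drop 4:i onto {2:j}
drop 5:i onto {4:i}
drop 6:i onto {5:i}
ground layer = {0:h}
drop-orders for the pieces not yet dropped (sum over which currently-grounded one goes next):
  1 to go: {3} 1  {6} 1
  2 to go: {3,6} 2  {5,6} 1
  3 to go: {3,5,6} 3  {4,5,6} 1
  4 to go: {3,4,5,6} 4
  5 to go: {2,3,4,5,6} 4
  if 0:h drops first: 4 orders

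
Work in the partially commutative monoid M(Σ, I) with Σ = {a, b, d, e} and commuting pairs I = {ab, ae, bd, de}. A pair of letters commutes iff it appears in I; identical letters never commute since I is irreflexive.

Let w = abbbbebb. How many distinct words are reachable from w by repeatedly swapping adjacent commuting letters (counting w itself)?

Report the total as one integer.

8

piece 0:a — minimal
piece 1:b — minimal
piece 2:b rests on {1:b}
piece 3:b rests on {2:b}
piece 4:b rests on {3:b}
piece 5:e rests on {4:b}
piece 6:b rests on {5:e}
piece 7:b rests on {6:b}
minimal pieces: {0:a, 1:b}
ways to finish when only these pieces remain (= sum over removing one remaining piece with nothing left below it):
  1 left: {0}→1  {7}→1
  2 left: {0,7}→2  {6,7}→1
  3 left: {0,6,7}→3  {5,6,7}→1
  4 left: {0,5,6,7}→4  {4,5,6,7}→1
  5 left: {0,4,5,6,7}→5  {3,4,5,6,7}→1
  6 left: {0,3,4,5,6,7}→6  {2,3,4,5,6,7}→1
  placing 0:a first → 1 extensions
  placing 1:b first → 7 extensions
total linear extensions = 8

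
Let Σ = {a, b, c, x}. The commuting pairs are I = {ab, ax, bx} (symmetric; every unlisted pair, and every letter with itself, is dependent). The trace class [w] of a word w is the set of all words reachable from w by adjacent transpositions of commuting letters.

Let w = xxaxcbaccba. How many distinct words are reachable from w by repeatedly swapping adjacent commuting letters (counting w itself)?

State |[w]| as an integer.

16

0(x) covers ∅
1(x) covers 0:x
2(a) covers ∅
3(x) covers 1:x
4(c) covers 2:a, 3:x
5(b) covers 4:c
6(a) covers 4:c
7(c) covers 5:b, 6:a
8(c) covers 7:c
9(b) covers 8:c
10(a) covers 8:c
floor of heap: 0:x, 2:a
completions by unplaced set U, small U first (add the entries for U minus each lowest piece of U):
  |U|=1: {9}:1  {10}:1
  |U|=2: {9,10}:2
  |U|=3: {8,9,10}:2
  |U|=4: {7,8,9,10}:2
  |U|=5: {5,7,8,9,10}:2  {6,7,8,9,10}:2
  |U|=6: {5,6,7,8,9,10}:4
  |U|=7: {4,5,6,7,8,9,10}:4
  |U|=8: {2,4,5,6,7,8,9,10}:4  {3,4,5,6,7,8,9,10}:4
  |U|=9: {1,3,4,5,6,7,8,9,10}:4  {2,3,4,5,6,7,8,9,10}:8
  start at 0(x): 12
  start at 2(a): 4
sum over floor = 16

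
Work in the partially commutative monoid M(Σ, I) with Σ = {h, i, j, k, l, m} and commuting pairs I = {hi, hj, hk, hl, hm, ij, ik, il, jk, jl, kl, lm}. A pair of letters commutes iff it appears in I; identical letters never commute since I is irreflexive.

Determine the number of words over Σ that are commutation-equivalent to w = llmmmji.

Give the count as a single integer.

42

#0=l has no predecessor
#1=l depends on [0:l]
#2=m has no predecessor
#3=m depends on [2:m]
#4=m depends on [3:m]
#5=j depends on [4:m]
#6=i depends on [4:m]
sources: [0:l, 2:m]
N(rest) = Σ N(rest − s) over sources s of rest; N(one piece) = 1:
  size 1 → [1]=1  [5]=1  [6]=1
  size 2 → [0,1]=1  [1,5]=2  [1,6]=2  [5,6]=2
  size 3 → [0,1,5]=3  [0,1,6]=3  [1,5,6]=6  [4,5,6]=2
  size 4 → [0,1,5,6]=12  [1,4,5,6]=8  [3,4,5,6]=2
  size 5 → [0,1,4,5,6]=20  [1,3,4,5,6]=10  [2,3,4,5,6]=2
  first=0(l) contributes 12
  first=2(m) contributes 30
|[w]| = 42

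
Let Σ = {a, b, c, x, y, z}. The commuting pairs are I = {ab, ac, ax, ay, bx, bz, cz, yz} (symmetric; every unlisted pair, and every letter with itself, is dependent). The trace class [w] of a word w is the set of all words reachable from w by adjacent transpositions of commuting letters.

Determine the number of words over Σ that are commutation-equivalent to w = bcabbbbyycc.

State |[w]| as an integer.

11

piece 0:b — minimal
piece 1:c rests on {0:b}
piece 2:a — minimal
piece 3:b rests on {1:c}
piece 4:b rests on {3:b}
piece 5:b rests on {4:b}
piece 6:b rests on {5:b}
piece 7:y rests on {6:b}
piece 8:y rests on {7:y}
piece 9:c rests on {8:y}
piece 10:c rests on {9:c}
minimal pieces: {0:b, 2:a}
ways to finish when only these pieces remain (= sum over removing one remaining piece with nothing left below it):
  1 left: {2}→1  {10}→1
  2 left: {2,10}→2  {9,10}→1
  3 left: {2,9,10}→3  {8,9,10}→1
  4 left: {2,8,9,10}→4  {7,8,9,10}→1
  5 left: {2,7,8,9,10}→5  {6,7,8,9,10}→1
  6 left: {2,6,7,8,9,10}→6  {5,6,7,8,9,10}→1
  7 left: {2,5,6,7,8,9,10}→7  {4,5,6,7,8,9,10}→1
  8 left: {2,4,5,6,7,8,9,10}→8  {3,4,5,6,7,8,9,10}→1
  9 left: {1,3,4,5,6,7,8,9,10}→1  {2,3,4,5,6,7,8,9,10}→9
  placing 0:b first → 10 extensions
  placing 2:a first → 1 extensions
total linear extensions = 11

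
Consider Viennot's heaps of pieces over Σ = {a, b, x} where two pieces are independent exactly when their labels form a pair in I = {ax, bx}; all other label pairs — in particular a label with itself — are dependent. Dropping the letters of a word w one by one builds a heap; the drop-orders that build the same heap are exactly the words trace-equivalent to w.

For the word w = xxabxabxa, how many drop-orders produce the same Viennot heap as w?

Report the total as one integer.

126

0(x) covers ∅
1(x) covers 0:x
2(a) covers ∅
3(b) covers 2:a
4(x) covers 1:x
5(a) covers 3:b
6(b) covers 5:a
7(x) covers 4:x
8(a) covers 6:b
floor of heap: 0:x, 2:a
completions by unplaced set U, small U first (add the entries for U minus each lowest piece of U):
  |U|=1: {7}:1  {8}:1
  |U|=2: {4,7}:1  {6,8}:1  {7,8}:2
  |U|=3: {1,4,7}:1  {4,7,8}:3  {5,6,8}:1  {6,7,8}:3
  |U|=4: {0,1,4,7}:1  {1,4,7,8}:4  {3,5,6,8}:1  {4,6,7,8}:6  {5,6,7,8}:4
  |U|=5: {0,1,4,7,8}:5  {1,4,6,7,8}:10  {2,3,5,6,8}:1  {3,5,6,7,8}:5  {4,5,6,7,8}:10
  |U|=6: {0,1,4,6,7,8}:15  {1,4,5,6,7,8}:20  {2,3,5,6,7,8}:6  {3,4,5,6,7,8}:15
  |U|=7: {0,1,4,5,6,7,8}:35  {1,3,4,5,6,7,8}:35  {2,3,4,5,6,7,8}:21
  start at 0(x): 56
  start at 2(a): 70
sum over floor = 126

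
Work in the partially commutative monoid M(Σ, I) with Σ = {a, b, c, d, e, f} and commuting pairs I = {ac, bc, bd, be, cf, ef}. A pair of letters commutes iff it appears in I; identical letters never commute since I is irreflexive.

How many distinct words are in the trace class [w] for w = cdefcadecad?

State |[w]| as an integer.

drop 0:c onto floor
drop 1:d onto {0:c}
drop 2:e onto {1:d}
drop 3:f onto {1:d}
drop 4:c onto {2:e}
drop 5:a onto {2:e, 3:f}
drop 6:d onto {4:c, 5:a}
drop 7:e onto {6:d}
drop 8:c onto {7:e}
drop 9:a onto {7:e}
drop 10:d onto {8:c, 9:a}
ground layer = {0:c}
drop-orders for the pieces not yet dropped (sum over which currently-grounded one goes next):
  1 to go: {10} 1
  2 to go: {8,10} 1  {9,10} 1
  3 to go: {8,9,10} 2
  4 to go: {7,8,9,10} 2
  5 to go: {6,7,8,9,10} 2
  6 to go: {4,6,7,8,9,10} 2  {5,6,7,8,9,10} 2
  7 to go: {3,5,6,7,8,9,10} 2  {4,5,6,7,8,9,10} 4
  8 to go: {2,4,5,6,7,8,9,10} 4  {3,4,5,6,7,8,9,10} 6
  9 to go: {2,3,4,5,6,7,8,9,10} 10
  if 0:c drops first: 10 orders

10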